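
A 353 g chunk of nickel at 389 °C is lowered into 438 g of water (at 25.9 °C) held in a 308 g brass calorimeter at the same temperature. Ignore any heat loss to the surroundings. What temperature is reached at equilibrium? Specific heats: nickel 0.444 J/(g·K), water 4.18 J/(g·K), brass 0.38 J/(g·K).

T_f ≈ 52.9 °C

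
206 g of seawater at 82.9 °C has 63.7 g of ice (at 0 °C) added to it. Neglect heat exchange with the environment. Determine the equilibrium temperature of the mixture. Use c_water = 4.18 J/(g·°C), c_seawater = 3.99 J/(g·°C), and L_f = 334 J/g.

Sum of m c ΔT and latent-heat terms is zero:
latent heat to melt: 63.7×334 = 21276
  meltwater 0→T: 63.7×4.18×T = 266.27 T
  seawater: 821.94(T − 82.9)
1088.2 T = 68139 − 21276 = 46863
T ≈ 43.06 °C (positive, so assuming full melt was valid).

T_f ≈ 43.1 °C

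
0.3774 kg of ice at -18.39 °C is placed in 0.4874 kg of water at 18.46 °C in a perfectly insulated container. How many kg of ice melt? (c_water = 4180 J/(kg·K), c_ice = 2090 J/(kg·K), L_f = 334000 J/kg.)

m_melted ≈ 0.0692 kg

Water can give up m c ΔT = 0.4874×4180×18.46 = 37609 J before reaching 0 °C.
Of that, 0.3774×2090×18.39 = 14505 J goes to bring the ice to 0 °C, leaving 23104 J.
To melt every bit of ice: 0.3774×334000 = 126052 J.
That's not enough to melt it all — equilibrium is at 0 °C with ice remaining.
Mass melted = 23104/334000 ≈ 0.06917 kg.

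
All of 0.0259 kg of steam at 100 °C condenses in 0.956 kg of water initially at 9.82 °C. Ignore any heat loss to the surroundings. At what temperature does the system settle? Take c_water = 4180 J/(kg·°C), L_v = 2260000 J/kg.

T_f ≈ 26.5 °C

Setting the total heat transfer to zero:
condense steam: −0.0259×2260000 = −58534
  condensed water 100 °C→T: 108.26(T − 100)
  water warms: 0.956×4180×(T − 9.82) = 3996.1(T − 9.82)
4104.3 T = 58534 + 10826 + 39242 = 108602
T ≈ 26.46 °C, under the boiling point, so the assumption holds.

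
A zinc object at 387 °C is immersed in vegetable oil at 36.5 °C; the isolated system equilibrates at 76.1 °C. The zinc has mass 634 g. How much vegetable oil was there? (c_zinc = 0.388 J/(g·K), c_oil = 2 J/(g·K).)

m ≈ 966 g

Let T be the final temperature. ΣQ_i = 0:
634·0.388·(76.1 − 387) + m·2·(76.1 − 36.5) = 0
79.2 m = 76479
m = 76479/79.2 ≈ 965.6 g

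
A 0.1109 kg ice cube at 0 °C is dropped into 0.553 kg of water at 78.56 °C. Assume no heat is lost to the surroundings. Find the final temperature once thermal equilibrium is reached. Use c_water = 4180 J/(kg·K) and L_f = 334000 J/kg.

T_f ≈ 52.1 °C

Energy conservation, ΣQ = 0:
fusion: m_ice L_f = 0.1109·334000 = 37041
  meltwater 0→T: 0.1109·4180·T = 463.56 T
  water: 2311.5(T − 78.56)
2775.1 T = 181595 − 37041 = 144554
T ≈ 52.09 °C — above 0 °C, consistent with complete melting.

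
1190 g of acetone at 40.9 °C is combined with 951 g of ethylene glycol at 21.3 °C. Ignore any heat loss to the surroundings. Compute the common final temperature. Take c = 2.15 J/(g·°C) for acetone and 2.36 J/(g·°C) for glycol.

T_f ≈ 31.7 °C

Energy conservation, ΣQ = 0:
1190*2.15*(T − 40.9) + 951*2.36*(T − 21.3) = 0
2558.5(T − 40.9) + 2244.4(T − 21.3) = 0
4802.9 T = 152448
T = 152448 / 4802.9 = 31.7 °C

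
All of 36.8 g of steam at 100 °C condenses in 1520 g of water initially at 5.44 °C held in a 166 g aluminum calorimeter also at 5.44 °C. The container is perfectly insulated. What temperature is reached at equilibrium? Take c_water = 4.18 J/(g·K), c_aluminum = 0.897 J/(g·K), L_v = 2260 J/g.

T_f ≈ 20.1 °C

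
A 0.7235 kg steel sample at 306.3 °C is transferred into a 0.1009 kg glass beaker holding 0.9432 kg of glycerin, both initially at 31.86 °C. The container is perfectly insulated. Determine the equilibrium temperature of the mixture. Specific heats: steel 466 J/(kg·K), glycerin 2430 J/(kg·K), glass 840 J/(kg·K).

Setting the total heat transfer to zero:
0.7235*466*(T − 306.3) + 0.9432*2430*(T − 31.86) + 0.1009*840*(T − 31.86) = 0
337.15(T − 306.3) + 2292(T − 31.86) + 84.76(T − 31.86) = 0
2713.9 T = 178992
T ≈ 65.95 °C

T_f ≈ 66.0 °C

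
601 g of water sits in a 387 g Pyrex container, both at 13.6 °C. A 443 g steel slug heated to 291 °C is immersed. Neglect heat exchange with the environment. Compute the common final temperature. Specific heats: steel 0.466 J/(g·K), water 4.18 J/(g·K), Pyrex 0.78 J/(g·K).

Setting the total heat transfer to zero:
443×0.466×(T − 291) + 601×4.18×(T − 13.6) + 387×0.78×(T − 13.6) = 0
(206.44 + 2512.2 + 301.86) T = 206.44×291 + 2512.2×13.6 + 301.86×13.6
T = 98344/3020.5 ≈ 32.56 °C

T_f ≈ 32.6 °C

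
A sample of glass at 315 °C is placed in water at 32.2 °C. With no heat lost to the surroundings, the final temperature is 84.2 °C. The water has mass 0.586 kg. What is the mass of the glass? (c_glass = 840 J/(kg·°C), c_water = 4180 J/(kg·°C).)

m ≈ 0.657 kg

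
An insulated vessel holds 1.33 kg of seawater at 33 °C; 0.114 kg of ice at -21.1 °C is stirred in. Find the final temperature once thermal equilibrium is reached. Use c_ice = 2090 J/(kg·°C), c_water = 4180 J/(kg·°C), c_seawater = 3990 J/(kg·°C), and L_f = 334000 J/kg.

Energy balance with sensible and latent terms:
warm ice to 0 °C: 0.114·2090·(0 − (-21.1)) = 5027.3
  melt ice: 0.114·334000 = 38076
  warm the meltwater: 476.52 T
  seawater: 5306.7(T − 33)
5783.2 T = 175121 − 43103 = 132018
T ≈ 22.83 °C (positive, so assuming full melt was valid).

T_f ≈ 22.8 °C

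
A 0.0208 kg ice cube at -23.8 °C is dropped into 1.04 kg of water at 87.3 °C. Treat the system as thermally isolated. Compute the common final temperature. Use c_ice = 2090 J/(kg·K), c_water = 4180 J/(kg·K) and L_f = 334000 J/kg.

Taking heat into each body as positive, Σ m c ΔT = 0:
warm ice to 0 °C: 0.0208×2090×(0 − (-23.8)) = 1034.6; melt ice: 0.0208×334000 = 6947.2; meltwater 0→T: 0.0208×4180×T = 86.94 T; water cools: 1.04×4180×(T − 87.3) = 4347.2(T − 87.3)
4434.1 T = 379511 − 7981.8 = 371529
T ≈ 83.79 °C (positive, so assuming full melt was valid).

T_f ≈ 83.8 °C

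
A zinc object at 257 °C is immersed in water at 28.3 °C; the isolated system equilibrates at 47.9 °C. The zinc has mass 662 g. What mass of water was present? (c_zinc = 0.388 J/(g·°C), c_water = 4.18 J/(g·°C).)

Setting the total heat transfer to zero:
662·0.388·(47.9 − 257) + m·4.18·(47.9 − 28.3) = 0
81.93 m = 53709
m = 53709/81.93 ≈ 655.6 g

m ≈ 656 g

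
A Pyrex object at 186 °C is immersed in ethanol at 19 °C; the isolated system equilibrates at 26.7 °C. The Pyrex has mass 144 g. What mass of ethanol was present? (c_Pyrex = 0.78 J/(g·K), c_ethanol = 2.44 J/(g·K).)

m ≈ 952 g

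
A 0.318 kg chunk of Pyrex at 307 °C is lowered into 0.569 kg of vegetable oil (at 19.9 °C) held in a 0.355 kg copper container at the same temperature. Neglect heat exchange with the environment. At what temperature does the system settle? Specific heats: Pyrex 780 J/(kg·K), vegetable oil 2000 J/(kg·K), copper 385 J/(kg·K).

T_f ≈ 66.7 °C

Taking heat into each body as positive, Σ m c ΔT = 0:
0.318·780·(T − 307) + 0.569·2000·(T − 19.9) + 0.355·385·(T − 19.9) = 0
248.04(T − 307) + 1138(T − 19.9) + 136.67(T − 19.9) = 0
(248.04 + 1138 + 136.67) T = 248.04·307 + 1138·19.9 + 136.67·19.9
T = 101514/1522.7 ≈ 66.67 °C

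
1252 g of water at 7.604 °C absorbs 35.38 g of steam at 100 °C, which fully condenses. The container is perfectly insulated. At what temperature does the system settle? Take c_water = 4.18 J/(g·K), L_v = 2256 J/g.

Energy balance with sensible and latent terms:
steam→water at 100 °C releases m L_v = 35.38×2256 = 79817; condensate cools 100→T: 35.38×4.18×(T − 100) = 147.89(T − 100); original water: 5233.4(T − 7.604)
5381.2 T = 79817 + 14789 + 39794 = 134401
T ≈ 24.98 °C, under the boiling point, so the assumption holds.

T_f ≈ 25.0 °C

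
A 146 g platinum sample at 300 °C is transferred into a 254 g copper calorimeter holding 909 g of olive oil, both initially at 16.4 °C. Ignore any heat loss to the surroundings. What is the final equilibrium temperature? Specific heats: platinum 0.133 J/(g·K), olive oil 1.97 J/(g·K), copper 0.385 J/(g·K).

T_f ≈ 19.3 °C

Net heat exchanged in the isolated system is zero:
146×0.133×(T − 300) + 909×1.97×(T − 16.4) + 254×0.385×(T − 16.4) = 0
(19.42 + 1790.7 + 97.79) T = 19.42×300 + 1790.7×16.4 + 97.79×16.4
T ≈ 19.29 °C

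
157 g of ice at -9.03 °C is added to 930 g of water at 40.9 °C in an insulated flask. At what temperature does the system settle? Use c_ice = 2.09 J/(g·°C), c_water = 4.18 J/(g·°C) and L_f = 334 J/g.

T_f ≈ 22.8 °C

Taking heat into each body as positive, Σ m c ΔT = 0:
warm ice to 0 °C: 157·2.09·(0 − (-9.03)) = 2963
  fusion: m_ice L_f = 157·334 = 52438
  warm the meltwater: 656.26 T
  water cools: 930·4.18·(T − 40.9) = 3887.4(T − 40.9)
4543.7 T = 158995 − 55401 = 103594
T ≈ 22.80 °C. Since T > 0 °C, the all-ice-melts assumption holds.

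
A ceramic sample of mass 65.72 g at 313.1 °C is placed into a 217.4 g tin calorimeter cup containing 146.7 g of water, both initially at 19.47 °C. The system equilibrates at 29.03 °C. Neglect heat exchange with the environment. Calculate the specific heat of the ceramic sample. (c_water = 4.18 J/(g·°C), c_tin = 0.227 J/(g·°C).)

Net heat exchanged in the isolated system is zero:
65.72·c·(29.03 − 313.1) + 146.7·4.18·(29.03 − 19.47) + 217.4·0.227·(29.03 − 19.47) = 0
-18669 c = -6334
c = -6334/-18669 ≈ 0.3393 J/(g·°C)

c ≈ 0.339 J/(g·°C)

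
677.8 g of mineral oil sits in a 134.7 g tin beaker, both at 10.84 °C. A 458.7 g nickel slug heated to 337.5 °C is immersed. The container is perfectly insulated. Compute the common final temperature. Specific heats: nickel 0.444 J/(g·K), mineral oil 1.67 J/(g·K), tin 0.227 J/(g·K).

T_f ≈ 59.5 °C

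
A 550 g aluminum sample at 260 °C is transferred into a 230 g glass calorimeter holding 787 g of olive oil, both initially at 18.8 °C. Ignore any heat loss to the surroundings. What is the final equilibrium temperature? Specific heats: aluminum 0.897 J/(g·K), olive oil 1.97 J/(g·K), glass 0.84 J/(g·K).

Conservation of energy gives ΣQ = 0:
550*0.897*(T − 260) + 787*1.97*(T − 18.8) + 230*0.84*(T − 18.8) = 0
493.35(T − 260) + 1550.4(T − 18.8) + 193.2(T − 18.8) = 0
2236.9 T = 161050
T ≈ 72.00 °C

T_f ≈ 72.0 °C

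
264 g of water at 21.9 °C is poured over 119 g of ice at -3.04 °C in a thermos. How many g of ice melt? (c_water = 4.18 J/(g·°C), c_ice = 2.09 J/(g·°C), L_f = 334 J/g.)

Heat available from the water dropping to 0 °C: 264·4.18·21.9 = 24167 J.
Of that, 119·2.09·3.04 = 756.08 J goes to bring the ice to 0 °C, leaving 23411 J.
Fully melting the ice requires m_ice L_f = 119·334 = 39746 J.
Since 23411 < 39746 J, not all the ice melts; equilibrium is at 0 °C.
m_melted·334 = 23411  ⇒  m_melted ≈ 70.09 g.

m_melted ≈ 70.1 g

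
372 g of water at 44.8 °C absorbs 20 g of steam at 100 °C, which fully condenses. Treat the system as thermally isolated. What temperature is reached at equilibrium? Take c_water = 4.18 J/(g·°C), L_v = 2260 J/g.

T_f ≈ 75.2 °C

Setting the total heat transfer to zero:
steam→water at 100 °C releases m L_v = 20·2260 = 45200
  condensed water 100 °C→T: 83.6(T − 100)
  original water: 1555(T − 44.8)
1638.6 T = 45200 + 8360 + 69662 = 123222
T ≈ 75.20 °C (< 100 °C, so full condensation is consistent).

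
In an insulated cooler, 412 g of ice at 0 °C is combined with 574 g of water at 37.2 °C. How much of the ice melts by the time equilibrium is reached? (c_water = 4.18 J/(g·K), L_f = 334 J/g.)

Water can give up m c ΔT = 574·4.18·37.2 = 89255 J before reaching 0 °C.
Melting all 412 g of ice would need 412·334 = 137608 J.
That's not enough to melt it all — equilibrium is at 0 °C with ice remaining.
Mass melted = 89255/334 ≈ 267.2 g.

m_melted ≈ 267 g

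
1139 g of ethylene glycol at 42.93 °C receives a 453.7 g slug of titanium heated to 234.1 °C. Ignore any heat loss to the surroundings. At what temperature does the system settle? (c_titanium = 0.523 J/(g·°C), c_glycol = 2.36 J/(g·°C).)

T_f ≈ 58.4 °C

T_f is the heat-capacity-weighted average of the initial temperatures:
T_f = (237.29×234.1 + 2688×42.93) / (237.29 + 2688)
    = 170946 / 2925.3 ≈ 58.44 °C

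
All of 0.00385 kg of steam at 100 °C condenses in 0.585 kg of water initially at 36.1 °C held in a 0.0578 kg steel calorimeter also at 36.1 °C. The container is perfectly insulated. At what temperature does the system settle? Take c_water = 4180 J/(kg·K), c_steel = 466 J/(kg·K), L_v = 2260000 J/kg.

T_f ≈ 40.0 °C

Heat gained plus heat lost sum to zero:
steam→water at 100 °C releases m L_v = 0.00385×2260000 = 8701
  condensed water 100 °C→T: 16.09(T − 100)
  water warms: 0.585×4180×(T − 36.1) = 2445.3(T − 36.1)
  cup: 26.93(T − 36.1)
2488.3 T = 8701 + 1609.3 + 89248 = 99558
T ≈ 40.01 °C, under the boiling point, so the assumption holds.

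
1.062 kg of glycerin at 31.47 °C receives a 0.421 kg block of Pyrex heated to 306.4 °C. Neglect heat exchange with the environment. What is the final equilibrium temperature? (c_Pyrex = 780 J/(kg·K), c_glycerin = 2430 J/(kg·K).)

T_f = Σ m_i c_i T_i / Σ m_i c_i:
T_f = (328.38*306.4 + 2580.7*31.47) / (328.38 + 2580.7)
    = 181829 / 2909 ≈ 62.50 °C

T_f ≈ 62.5 °C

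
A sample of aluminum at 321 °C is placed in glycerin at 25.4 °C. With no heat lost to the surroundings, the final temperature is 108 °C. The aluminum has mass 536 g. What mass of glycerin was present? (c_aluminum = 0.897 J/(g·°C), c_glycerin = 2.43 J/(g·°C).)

m ≈ 510 g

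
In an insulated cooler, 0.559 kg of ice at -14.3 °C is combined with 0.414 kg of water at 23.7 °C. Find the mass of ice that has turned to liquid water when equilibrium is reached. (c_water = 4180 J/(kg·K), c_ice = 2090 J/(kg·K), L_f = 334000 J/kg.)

m_melted ≈ 0.0728 kg

Heat available from the water dropping to 0 °C: 0.414·4180·23.7 = 41013 J.
Warming the ice to 0 °C takes 0.559·2090·14.3 = 16707 J, leaving 24306 J for melting.
Fully melting the ice requires m_ice L_f = 0.559·334000 = 186706 J.
24306 J < 186706 J, so only part of the ice melts and the system sits at 0 °C.
m_melted·334000 = 24306  ⇒  m_melted ≈ 0.07277 kg.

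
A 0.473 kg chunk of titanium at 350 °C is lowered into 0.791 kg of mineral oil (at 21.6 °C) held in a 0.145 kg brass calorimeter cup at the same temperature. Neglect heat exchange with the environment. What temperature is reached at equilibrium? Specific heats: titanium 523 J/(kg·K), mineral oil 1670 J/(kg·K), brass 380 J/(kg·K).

T_f ≈ 71.6 °C

Let T be the final temperature. ΣQ_i = 0:
0.473×523×(T − 350) + 0.791×1670×(T − 21.6) + 0.145×380×(T − 21.6) = 0
247.38(T − 350) + 1321(T − 21.6) + 55.1(T − 21.6) = 0
(247.38 + 1321 + 55.1) T = 247.38×350 + 1321×21.6 + 55.1×21.6
T ≈ 71.64 °C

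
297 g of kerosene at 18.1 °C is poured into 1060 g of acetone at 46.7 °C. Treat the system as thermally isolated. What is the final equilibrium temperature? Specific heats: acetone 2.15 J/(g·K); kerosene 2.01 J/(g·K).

T_f ≈ 40.8 °C

T_f is the heat-capacity-weighted average of the initial temperatures:
T_f = (2279*46.7 + 596.97*18.1) / (2279 + 596.97)
    = 117234 / 2876 ≈ 40.76 °C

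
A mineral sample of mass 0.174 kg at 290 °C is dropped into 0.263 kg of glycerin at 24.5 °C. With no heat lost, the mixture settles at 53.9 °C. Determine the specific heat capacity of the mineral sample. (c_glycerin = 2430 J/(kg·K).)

c ≈ 457 J/(kg·K)

Energy conservation, ΣQ = 0:
0.174·c·(53.9 − 290) + 0.263·2430·(53.9 − 24.5) = 0
-41.08 c = -18789
c = -18789/-41.08 ≈ 457.4 J/(kg·K)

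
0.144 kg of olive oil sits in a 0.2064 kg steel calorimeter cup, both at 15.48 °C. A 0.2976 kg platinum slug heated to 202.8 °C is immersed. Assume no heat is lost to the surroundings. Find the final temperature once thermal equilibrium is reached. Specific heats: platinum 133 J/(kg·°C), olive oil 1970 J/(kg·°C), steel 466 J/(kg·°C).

Let T be the final temperature. ΣQ_i = 0:
0.2976*133*(T − 202.8) + 0.144*1970*(T − 15.48) + 0.2064*466*(T − 15.48) = 0
419.44 T = 13907
T = 13907/419.44 ≈ 33.16 °C

T_f ≈ 33.2 °C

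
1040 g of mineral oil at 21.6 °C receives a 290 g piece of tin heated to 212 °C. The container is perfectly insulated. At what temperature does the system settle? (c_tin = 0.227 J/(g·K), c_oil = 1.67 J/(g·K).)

Setting the total heat transfer to zero:
290·0.227·(T − 212) + 1040·1.67·(T − 21.6) = 0
65.83(T − 212) + 1736.8(T − 21.6) = 0
(65.83 + 1736.8) T = 65.83·212 + 1736.8·21.6
T = 51471 / 1802.6 = 28.6 °C

T_f ≈ 28.6 °C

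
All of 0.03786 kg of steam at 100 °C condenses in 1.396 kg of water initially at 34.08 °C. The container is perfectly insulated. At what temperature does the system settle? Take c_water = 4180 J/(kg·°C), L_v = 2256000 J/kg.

Energy balance with sensible and latent terms:
condense steam: −0.03786×2256000 = −85412
  condensate cools 100→T: 0.03786×4180×(T − 100) = 158.25(T − 100)
  original water: 5835.3(T − 34.08)
5993.5 T = 85412 + 15825 + 198866 = 300104
T ≈ 50.07 °C, under the boiling point, so the assumption holds.

T_f ≈ 50.1 °C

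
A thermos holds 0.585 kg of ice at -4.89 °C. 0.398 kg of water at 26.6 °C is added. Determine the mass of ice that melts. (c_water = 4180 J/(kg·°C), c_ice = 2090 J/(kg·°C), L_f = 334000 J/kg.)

m_melted ≈ 0.115 kg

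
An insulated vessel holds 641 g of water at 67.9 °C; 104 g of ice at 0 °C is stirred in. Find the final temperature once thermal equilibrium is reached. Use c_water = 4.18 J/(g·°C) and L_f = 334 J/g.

Taking heat into each body as positive, Σ m c ΔT = 0:
melt ice: 104×334 = 34736; warm the meltwater: 434.72 T; water: 2679.4(T − 67.9)
3114.1 T = 181930 − 34736 = 147194
T ≈ 47.27 °C (positive, so assuming full melt was valid).

T_f ≈ 47.3 °C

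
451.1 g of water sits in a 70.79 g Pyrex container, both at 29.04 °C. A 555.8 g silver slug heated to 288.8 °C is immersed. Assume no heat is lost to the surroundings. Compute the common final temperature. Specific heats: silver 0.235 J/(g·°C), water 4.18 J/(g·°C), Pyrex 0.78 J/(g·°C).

Setting the total heat transfer to zero:
555.8·0.235·(T − 288.8) + 451.1·4.18·(T − 29.04) + 70.79·0.78·(T − 29.04) = 0
130.61(T − 288.8) + 1885.6(T − 29.04) + 55.22(T − 29.04) = 0
(130.61 + 1885.6 + 55.22) T = 130.61·288.8 + 1885.6·29.04 + 55.22·29.04
T ≈ 45.42 °C

T_f ≈ 45.4 °C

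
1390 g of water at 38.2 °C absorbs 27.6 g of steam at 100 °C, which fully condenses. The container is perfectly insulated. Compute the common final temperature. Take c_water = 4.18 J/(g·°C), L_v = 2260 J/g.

T_f ≈ 49.9 °C

Conservation of energy gives ΣQ = 0:
condense steam: −27.6×2260 = −62376; condensed water 100 °C→T: 115.37(T − 100); original water: 5810.2(T − 38.2)
5925.6 T = 62376 + 11537 + 221950 = 295862
T ≈ 49.93 °C — below 100 °C, confirming all the steam condensed.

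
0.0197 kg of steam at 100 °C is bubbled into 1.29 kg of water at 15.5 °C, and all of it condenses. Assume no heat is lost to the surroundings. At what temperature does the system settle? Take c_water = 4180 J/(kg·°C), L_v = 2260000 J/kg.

T_f ≈ 24.9 °C

Setting the total heat transfer to zero:
condense steam: −0.0197·2260000 = −44522; condensed water 100 °C→T: 82.35(T − 100); water warms: 1.29·4180·(T − 15.5) = 5392.2(T − 15.5)
5474.5 T = 44522 + 8234.6 + 83579 = 136336
T ≈ 24.90 °C, under the boiling point, so the assumption holds.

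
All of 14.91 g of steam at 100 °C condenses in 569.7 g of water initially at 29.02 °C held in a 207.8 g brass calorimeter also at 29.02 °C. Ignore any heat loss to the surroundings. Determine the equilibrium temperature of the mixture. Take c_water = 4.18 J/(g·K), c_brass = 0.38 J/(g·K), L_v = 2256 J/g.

Heat gained plus heat lost sum to zero:
latent heat released on condensation: 14.91·2256 = 33637
  condensate cools 100→T: 14.91·4.18·(T − 100) = 62.32(T − 100)
  water warms: 569.7·4.18·(T − 29.02) = 2381.3(T − 29.02)
  cup: 78.96(T − 29.02)
2522.6 T = 33637 + 6232.4 + 71398 = 111268
T ≈ 44.11 °C (< 100 °C, so full condensation is consistent).

T_f ≈ 44.1 °C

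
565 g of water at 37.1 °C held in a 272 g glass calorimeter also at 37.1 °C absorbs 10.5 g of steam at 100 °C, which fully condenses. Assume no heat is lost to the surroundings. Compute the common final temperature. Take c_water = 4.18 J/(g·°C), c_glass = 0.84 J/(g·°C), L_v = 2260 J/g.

T_f ≈ 47.2 °C

Setting the total heat transfer to zero:
steam→water at 100 °C releases m L_v = 10.5·2260 = 23730
  condensate cools 100→T: 10.5·4.18·(T − 100) = 43.89(T − 100)
  original water: 2361.7(T − 37.1)
  glass cup: 272·0.84·(T − 37.1) = 228.48(T − 37.1)
2634.1 T = 23730 + 4389 + 96096 = 124215
T ≈ 47.16 °C, under the boiling point, so the assumption holds.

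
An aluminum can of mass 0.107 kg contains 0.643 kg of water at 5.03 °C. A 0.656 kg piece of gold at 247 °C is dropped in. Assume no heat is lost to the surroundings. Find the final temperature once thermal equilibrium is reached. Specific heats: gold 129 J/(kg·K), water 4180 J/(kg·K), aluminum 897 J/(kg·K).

Conservation of energy gives ΣQ = 0:
0.656*129*(T − 247) + 0.643*4180*(T − 5.03) + 0.107*897*(T − 5.03) = 0
84.62(T − 247) + 2687.7(T − 5.03) + 95.98(T − 5.03) = 0
(84.62 + 2687.7 + 95.98) T = 84.62*247 + 2687.7*5.03 + 95.98*5.03
T = 34904/2868.3 ≈ 12.17 °C

T_f ≈ 12.2 °C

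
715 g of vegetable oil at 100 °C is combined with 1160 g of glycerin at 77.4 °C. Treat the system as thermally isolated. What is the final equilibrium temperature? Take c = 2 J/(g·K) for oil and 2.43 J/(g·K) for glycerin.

T_f ≈ 85.0 °C

Set heat shed by the hot body equal to heat absorbed by the cold body:
715*2*(100 − T) = 1160*2.43*(T − 77.4)
1430(100 − T) = 2818.8(T − 77.4)
4248.8 T = 361175  ⇒  T ≈ 85.01 °C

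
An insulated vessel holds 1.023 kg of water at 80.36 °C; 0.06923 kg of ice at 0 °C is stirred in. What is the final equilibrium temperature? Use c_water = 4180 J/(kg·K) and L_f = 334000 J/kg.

Heat gained plus heat lost sum to zero:
melt ice: 0.06923·334000 = 23123; meltwater 0→T: 0.06923·4180·T = 289.38 T; water cools: 1.023·4180·(T − 80.36) = 4276.1(T − 80.36)
4565.5 T = 343631 − 23123 = 320508
T ≈ 70.20 °C — above 0 °C, consistent with complete melting.

T_f ≈ 70.2 °C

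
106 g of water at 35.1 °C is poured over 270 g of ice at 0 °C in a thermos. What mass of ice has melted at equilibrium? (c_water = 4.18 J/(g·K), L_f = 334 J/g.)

Water can give up m c ΔT = 106·4.18·35.1 = 15552 J before reaching 0 °C.
Melting all 270 g of ice would need 270·334 = 90180 J.
15552 J < 90180 J, so only part of the ice melts and the system sits at 0 °C.
Mass melted = 15552/334 ≈ 46.56 g.

m_melted ≈ 46.6 g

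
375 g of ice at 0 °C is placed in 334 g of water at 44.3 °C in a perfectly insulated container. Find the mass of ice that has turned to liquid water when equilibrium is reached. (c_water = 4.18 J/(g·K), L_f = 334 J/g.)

m_melted ≈ 185 g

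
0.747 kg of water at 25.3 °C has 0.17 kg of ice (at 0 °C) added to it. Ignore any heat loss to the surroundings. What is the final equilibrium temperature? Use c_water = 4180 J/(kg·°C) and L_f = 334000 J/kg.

T_f ≈ 5.8 °C

Heat gained plus heat lost sum to zero:
melt ice: 0.17·334000 = 56780; warm the meltwater: 710.6 T; water: 3122.5(T − 25.3)
3833.1 T = 78998 − 56780 = 22218
T ≈ 5.80 °C — above 0 °C, consistent with complete melting.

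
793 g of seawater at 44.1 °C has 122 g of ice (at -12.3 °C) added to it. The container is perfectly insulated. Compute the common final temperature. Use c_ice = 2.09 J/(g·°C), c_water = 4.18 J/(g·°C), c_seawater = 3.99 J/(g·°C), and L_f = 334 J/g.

T_f ≈ 26.0 °C

Setting the total heat transfer to zero:
warm ice to 0 °C: 122·2.09·(0 − (-12.3)) = 3136.3
  latent heat to melt: 122·334 = 40748
  meltwater 0→T: 122·4.18·T = 509.96 T
  seawater cools: 793·3.99·(T − 44.1) = 3164.1(T − 44.1)
3674 T = 139535 − 43884 = 95651
T ≈ 26.03 °C — above 0 °C, consistent with complete melting.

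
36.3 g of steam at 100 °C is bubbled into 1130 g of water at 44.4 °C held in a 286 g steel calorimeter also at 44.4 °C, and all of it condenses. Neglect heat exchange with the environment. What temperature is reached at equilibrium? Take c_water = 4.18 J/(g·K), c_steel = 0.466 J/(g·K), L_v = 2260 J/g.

Net heat exchanged in the isolated system is zero:
latent heat released on condensation: 36.3·2260 = 82038; condensed water 100 °C→T: 151.73(T − 100); water warms: 1130·4.18·(T − 44.4) = 4723.4(T − 44.4); cup: 133.28(T − 44.4)
5008.4 T = 82038 + 15173 + 215636 = 312848
T ≈ 62.46 °C — below 100 °C, confirming all the steam condensed.

T_f ≈ 62.5 °C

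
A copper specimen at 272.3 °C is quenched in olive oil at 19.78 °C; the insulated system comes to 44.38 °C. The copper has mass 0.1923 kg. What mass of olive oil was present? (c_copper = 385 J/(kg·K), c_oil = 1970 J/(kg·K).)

m ≈ 0.348 kg

Energy conservation, ΣQ = 0:
0.1923×385×(44.38 − 272.3) + m×1970×(44.38 − 19.78) = 0
48462 m = 16874
m = 16874/48462 ≈ 0.3482 kg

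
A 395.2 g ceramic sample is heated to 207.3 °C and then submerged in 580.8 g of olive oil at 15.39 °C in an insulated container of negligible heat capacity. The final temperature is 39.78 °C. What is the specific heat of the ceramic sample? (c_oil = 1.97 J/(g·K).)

Conservation of energy gives ΣQ = 0:
395.2·c·(39.78 − 207.3) + 580.8·1.97·(39.78 − 15.39) = 0
-66204 c = -27906
c = -27906/-66204 ≈ 0.4215 J/(g·K)

c ≈ 0.422 J/(g·K)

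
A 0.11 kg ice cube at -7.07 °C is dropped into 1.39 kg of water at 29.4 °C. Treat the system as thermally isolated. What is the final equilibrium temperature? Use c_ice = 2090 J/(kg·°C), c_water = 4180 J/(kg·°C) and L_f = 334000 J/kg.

T_f ≈ 21.1 °C

Heat gained plus heat lost sum to zero:
ice -7.07→0 °C: 0.11×2090×7.07 = 1625.4
  melt ice: 0.11×334000 = 36740
  meltwater 0→T: 0.11×4180×T = 459.8 T
  water cools: 1.39×4180×(T − 29.4) = 5810.2(T − 29.4)
6270 T = 170820 − 38365 = 132454
T ≈ 21.13 °C (positive, so assuming full melt was valid).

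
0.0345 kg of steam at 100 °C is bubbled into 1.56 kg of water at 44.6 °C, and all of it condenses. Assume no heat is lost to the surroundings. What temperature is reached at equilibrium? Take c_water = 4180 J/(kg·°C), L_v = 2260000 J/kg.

T_f ≈ 57.5 °C

Energy balance with sensible and latent terms:
condense steam: −0.0345×2260000 = −77970; condensate cools 100→T: 0.0345×4180×(T − 100) = 144.21(T − 100); water warms: 1.56×4180×(T − 44.6) = 6520.8(T − 44.6)
6665 T = 77970 + 14421 + 290828 = 383219
T ≈ 57.50 °C (< 100 °C, so full condensation is consistent).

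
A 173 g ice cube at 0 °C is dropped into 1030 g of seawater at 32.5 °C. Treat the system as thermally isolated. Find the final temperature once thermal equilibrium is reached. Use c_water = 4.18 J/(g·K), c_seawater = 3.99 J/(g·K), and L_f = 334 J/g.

T_f ≈ 15.7 °C

Net heat exchanged in the isolated system is zero:
fusion: m_ice L_f = 173·334 = 57782
  meltwater 0→T: 173·4.18·T = 723.14 T
  seawater: 4109.7(T − 32.5)
4832.8 T = 133565 − 57782 = 75783
T ≈ 15.68 °C (positive, so assuming full melt was valid).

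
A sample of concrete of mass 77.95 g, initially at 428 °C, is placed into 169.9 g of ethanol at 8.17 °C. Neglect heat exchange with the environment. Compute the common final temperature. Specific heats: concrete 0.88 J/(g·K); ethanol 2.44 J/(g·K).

Taking heat into each body as positive, Σ m c ΔT = 0:
77.95·0.88·(T − 428) + 169.9·2.44·(T − 8.17) = 0
68.6(T − 428) + 414.56(T − 8.17) = 0
483.15 T = 32746
T ≈ 67.78 °C

T_f ≈ 67.8 °C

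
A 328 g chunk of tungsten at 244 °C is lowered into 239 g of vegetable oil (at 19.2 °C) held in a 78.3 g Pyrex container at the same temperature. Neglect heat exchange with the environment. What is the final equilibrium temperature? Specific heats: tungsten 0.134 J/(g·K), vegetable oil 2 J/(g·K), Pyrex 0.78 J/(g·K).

T_f ≈ 36.1 °C

Setting the total heat transfer to zero:
328×0.134×(T − 244) + 239×2×(T − 19.2) + 78.3×0.78×(T − 19.2) = 0
43.95(T − 244) + 478(T − 19.2) + 61.07(T − 19.2) = 0
583.03 T = 21075
T = 21075 / 583.03 = 36.1 °C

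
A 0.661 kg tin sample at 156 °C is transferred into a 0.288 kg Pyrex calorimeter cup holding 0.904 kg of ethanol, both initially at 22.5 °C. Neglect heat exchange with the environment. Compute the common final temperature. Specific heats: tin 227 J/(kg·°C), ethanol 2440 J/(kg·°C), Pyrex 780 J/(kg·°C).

T_f ≈ 30.3 °C

Heat gained plus heat lost sum to zero:
0.661×227×(T − 156) + 0.904×2440×(T − 22.5) + 0.288×780×(T − 22.5) = 0
150.05(T − 156) + 2205.8(T − 22.5) + 224.64(T − 22.5) = 0
(150.05 + 2205.8 + 224.64) T = 150.05×156 + 2205.8×22.5 + 224.64×22.5
T = 78091/2580.4 ≈ 30.26 °C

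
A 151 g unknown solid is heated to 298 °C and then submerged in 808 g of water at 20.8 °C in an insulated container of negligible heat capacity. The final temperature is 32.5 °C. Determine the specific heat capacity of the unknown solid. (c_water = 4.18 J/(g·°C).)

Energy conservation, ΣQ = 0:
151·c·(32.5 − 298) + 808·4.18·(32.5 − 20.8) = 0
-40090 c = -39516
c = -39516/-40090 ≈ 0.9857 J/(g·°C)

c ≈ 0.986 J/(g·°C)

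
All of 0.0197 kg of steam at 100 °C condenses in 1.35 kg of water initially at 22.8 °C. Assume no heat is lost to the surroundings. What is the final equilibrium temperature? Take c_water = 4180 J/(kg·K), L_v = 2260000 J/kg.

T_f ≈ 31.7 °C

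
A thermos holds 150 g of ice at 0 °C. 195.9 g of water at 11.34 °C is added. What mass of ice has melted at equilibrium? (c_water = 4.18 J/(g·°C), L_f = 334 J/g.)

Heat available from the water dropping to 0 °C: 195.9×4.18×11.34 = 9285.9 J.
Melting all 150 g of ice would need 150×334 = 50100 J.
That's not enough to melt it all — equilibrium is at 0 °C with ice remaining.
m_melted×334 = 9285.9  ⇒  m_melted ≈ 27.8 g.

m_melted ≈ 27.8 g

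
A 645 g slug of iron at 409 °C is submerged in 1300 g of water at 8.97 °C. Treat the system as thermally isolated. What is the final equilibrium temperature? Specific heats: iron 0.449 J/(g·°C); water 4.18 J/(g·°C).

Conservation of energy gives ΣQ = 0:
645*0.449*(T − 409) + 1300*4.18*(T − 8.97) = 0
289.61(T − 409) + 5434(T − 8.97) = 0
(289.61 + 5434) T = 289.61*409 + 5434*8.97
T = 167191/5723.6 ≈ 29.21 °C

T_f ≈ 29.2 °C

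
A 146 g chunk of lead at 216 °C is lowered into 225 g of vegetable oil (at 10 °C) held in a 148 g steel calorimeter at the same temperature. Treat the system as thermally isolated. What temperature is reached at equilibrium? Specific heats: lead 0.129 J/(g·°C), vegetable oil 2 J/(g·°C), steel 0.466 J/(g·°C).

T_f ≈ 17.2 °C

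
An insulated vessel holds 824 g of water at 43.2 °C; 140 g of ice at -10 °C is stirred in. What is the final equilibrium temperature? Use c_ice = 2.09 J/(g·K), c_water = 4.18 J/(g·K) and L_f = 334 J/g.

Let T be the final temperature. ΣQ_i = 0:
ice -10→0 °C: 140×2.09×10 = 2926
  melt ice: 140×334 = 46760
  meltwater 0→T: 140×4.18×T = 585.2 T
  water cools: 824×4.18×(T − 43.2) = 3444.3(T − 43.2)
4029.5 T = 148795 − 49686 = 99109
T ≈ 24.60 °C — above 0 °C, consistent with complete melting.

T_f ≈ 24.6 °C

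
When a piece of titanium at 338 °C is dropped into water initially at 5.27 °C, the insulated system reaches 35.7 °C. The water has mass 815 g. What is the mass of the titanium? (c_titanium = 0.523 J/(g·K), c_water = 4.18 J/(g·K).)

m ≈ 656 g

Heat lost by the titanium = heat gained by the water:
m·0.523·(338 − 35.7) = 815·4.18·(35.7 − 5.27)
158.1 m = 103666  ⇒  m ≈ 655.7 g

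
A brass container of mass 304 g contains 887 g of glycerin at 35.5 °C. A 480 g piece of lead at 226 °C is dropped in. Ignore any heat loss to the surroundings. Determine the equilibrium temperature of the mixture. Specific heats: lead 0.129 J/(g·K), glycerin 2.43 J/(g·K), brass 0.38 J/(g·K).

Net heat exchanged in the isolated system is zero:
480·0.129·(T − 226) + 887·2.43·(T − 35.5) + 304·0.38·(T − 35.5) = 0
61.92(T − 226) + 2155.4(T − 35.5) + 115.52(T − 35.5) = 0
(61.92 + 2155.4 + 115.52) T = 61.92·226 + 2155.4·35.5 + 115.52·35.5
T ≈ 40.56 °C

T_f ≈ 40.6 °C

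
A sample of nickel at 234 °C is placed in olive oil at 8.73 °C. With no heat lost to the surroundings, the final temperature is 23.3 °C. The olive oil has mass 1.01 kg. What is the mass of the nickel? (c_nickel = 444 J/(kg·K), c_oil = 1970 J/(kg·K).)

|Q_nickel| = |Q_oil|:
m·444·(234 − 23.3) = 1.01·1970·(23.3 − 8.73)
93551 m = 28990  ⇒  m ≈ 0.3099 kg

m ≈ 0.31 kg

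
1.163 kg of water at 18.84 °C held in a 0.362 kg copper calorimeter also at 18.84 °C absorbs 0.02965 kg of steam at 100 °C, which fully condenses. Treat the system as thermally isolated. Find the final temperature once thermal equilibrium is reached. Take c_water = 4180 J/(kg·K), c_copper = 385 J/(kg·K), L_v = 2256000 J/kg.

Heat gained plus heat lost sum to zero:
steam→water at 100 °C releases m L_v = 0.02965·2256000 = 66890; condensed water 100 °C→T: 123.94(T − 100); original water: 4861.3(T − 18.84); copper cup: 0.362·385·(T − 18.84) = 139.37(T − 18.84)
5124.6 T = 66890 + 12394 + 94213 = 173497
T ≈ 33.86 °C, under the boiling point, so the assumption holds.

T_f ≈ 33.9 °C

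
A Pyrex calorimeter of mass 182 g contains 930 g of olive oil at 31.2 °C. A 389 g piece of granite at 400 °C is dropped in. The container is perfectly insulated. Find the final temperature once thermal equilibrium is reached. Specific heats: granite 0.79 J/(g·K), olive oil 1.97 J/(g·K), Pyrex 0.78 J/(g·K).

T_f ≈ 80.9 °C

T_f is the heat-capacity-weighted average of the initial temperatures:
T_f = (307.31×400 + 1832.1×31.2 + 141.96×31.2) / (307.31 + 1832.1 + 141.96)
    = 184515 / 2281.4 ≈ 80.88 °C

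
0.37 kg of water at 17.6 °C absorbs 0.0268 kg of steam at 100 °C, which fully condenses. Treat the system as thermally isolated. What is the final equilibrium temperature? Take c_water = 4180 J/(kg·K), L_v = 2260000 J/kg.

Net heat exchanged in the isolated system is zero:
steam→water at 100 °C releases m L_v = 0.0268×2260000 = 60568; condensate cools 100→T: 0.0268×4180×(T − 100) = 112.02(T − 100); water warms: 0.37×4180×(T − 17.6) = 1546.6(T − 17.6)
1658.6 T = 60568 + 11202 + 27220 = 98991
T ≈ 59.68 °C — below 100 °C, confirming all the steam condensed.

T_f ≈ 59.7 °C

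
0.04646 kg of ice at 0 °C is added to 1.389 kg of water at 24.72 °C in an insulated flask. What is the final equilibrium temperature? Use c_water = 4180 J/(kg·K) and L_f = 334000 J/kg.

T_f ≈ 21.3 °C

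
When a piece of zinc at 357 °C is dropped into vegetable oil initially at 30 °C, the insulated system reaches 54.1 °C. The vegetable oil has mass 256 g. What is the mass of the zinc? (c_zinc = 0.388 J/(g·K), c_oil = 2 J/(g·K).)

m ≈ 105 g

Heat lost by the zinc = heat gained by the oil:
m·0.388·(357 − 54.1) = 256·2·(54.1 − 30)
117.53 m = 12339  ⇒  m ≈ 105 g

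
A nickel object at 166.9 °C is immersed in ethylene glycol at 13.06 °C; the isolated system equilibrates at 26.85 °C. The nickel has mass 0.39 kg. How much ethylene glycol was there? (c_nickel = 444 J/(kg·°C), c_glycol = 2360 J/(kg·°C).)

m ≈ 0.745 kg

Let T be the final temperature. ΣQ_i = 0:
0.39×444×(26.85 − 166.9) + m×2360×(26.85 − 13.06) = 0
32544 m = 24251
m = 24251/32544 ≈ 0.7452 kg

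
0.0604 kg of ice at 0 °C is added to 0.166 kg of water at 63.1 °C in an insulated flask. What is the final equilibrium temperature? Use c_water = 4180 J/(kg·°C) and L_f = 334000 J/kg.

T_f ≈ 24.9 °C

Sum of m c ΔT and latent-heat terms is zero:
melt ice: 0.0604·334000 = 20174
  meltwater 0→T: 0.0604·4180·T = 252.47 T
  water cools: 0.166·4180·(T − 63.1) = 693.88(T − 63.1)
946.35 T = 43784 − 20174 = 23610
T ≈ 24.95 °C (positive, so assuming full melt was valid).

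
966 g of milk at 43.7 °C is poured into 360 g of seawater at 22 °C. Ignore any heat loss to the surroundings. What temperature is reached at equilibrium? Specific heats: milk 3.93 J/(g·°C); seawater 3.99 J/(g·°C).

T_f ≈ 37.7 °C

Heat lost by the milk equals heat gained by the seawater:
966*3.93*(43.7 − T) = 360*3.99*(T − 22)
3796.4(43.7 − T) = 1436.4(T − 22)
5232.8 T = 197503  ⇒  T ≈ 37.74 °C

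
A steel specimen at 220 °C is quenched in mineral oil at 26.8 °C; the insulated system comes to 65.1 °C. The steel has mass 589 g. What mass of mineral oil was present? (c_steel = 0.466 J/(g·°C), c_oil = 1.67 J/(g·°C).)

Heat lost by the steel = heat gained by the oil:
589×0.466×(220 − 65.1) = m×1.67×(65.1 − 26.8)
63.96 m = 42516  ⇒  m ≈ 664.7 g

m ≈ 665 g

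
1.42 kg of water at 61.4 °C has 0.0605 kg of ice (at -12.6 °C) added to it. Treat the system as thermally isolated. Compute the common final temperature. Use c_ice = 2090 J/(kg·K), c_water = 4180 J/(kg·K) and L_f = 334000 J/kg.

Setting the total heat transfer to zero:
warm ice to 0 °C: 0.0605×2090×(0 − (-12.6)) = 1593.2
  fusion: m_ice L_f = 0.0605×334000 = 20207
  warm the meltwater: 252.89 T
  water cools: 1.42×4180×(T − 61.4) = 5935.6(T − 61.4)
6188.5 T = 364446 − 21800 = 342646
T ≈ 55.37 °C. Since T > 0 °C, the all-ice-melts assumption holds.

T_f ≈ 55.4 °C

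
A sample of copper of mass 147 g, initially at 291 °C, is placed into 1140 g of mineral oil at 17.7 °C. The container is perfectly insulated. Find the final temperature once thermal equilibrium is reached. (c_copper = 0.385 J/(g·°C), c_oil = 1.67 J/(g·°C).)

T_f ≈ 25.6 °C

Conservation of energy gives ΣQ = 0:
147·0.385·(T − 291) + 1140·1.67·(T − 17.7) = 0
56.59(T − 291) + 1903.8(T − 17.7) = 0
(56.59 + 1903.8) T = 56.59·291 + 1903.8·17.7
T = 50166/1960.4 ≈ 25.59 °C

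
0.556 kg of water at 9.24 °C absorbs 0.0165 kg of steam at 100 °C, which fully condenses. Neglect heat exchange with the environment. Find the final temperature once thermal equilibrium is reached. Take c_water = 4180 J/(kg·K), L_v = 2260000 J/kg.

T_f ≈ 27.4 °C

Net heat exchanged in the isolated system is zero:
condense steam: −0.0165·2260000 = −37290
  condensate cools 100→T: 0.0165·4180·(T − 100) = 68.97(T − 100)
  water warms: 0.556·4180·(T − 9.24) = 2324.1(T − 9.24)
2393.1 T = 37290 + 6897 + 21474 = 65661
T ≈ 27.44 °C — below 100 °C, confirming all the steam condensed.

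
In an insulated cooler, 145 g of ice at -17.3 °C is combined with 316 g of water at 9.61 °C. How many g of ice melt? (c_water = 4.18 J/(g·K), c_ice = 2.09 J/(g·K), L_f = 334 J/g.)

Heat available from the water dropping to 0 °C: 316×4.18×9.61 = 12694 J.
Warming the ice to 0 °C takes 145×2.09×17.3 = 5242.8 J, leaving 7450.9 J for melting.
To melt every bit of ice: 145×334 = 48430 J.
Since 7450.9 < 48430 J, not all the ice melts; equilibrium is at 0 °C.
m_melt = 7450.9 / L_f = 22.31 g.

m_melted ≈ 22.3 g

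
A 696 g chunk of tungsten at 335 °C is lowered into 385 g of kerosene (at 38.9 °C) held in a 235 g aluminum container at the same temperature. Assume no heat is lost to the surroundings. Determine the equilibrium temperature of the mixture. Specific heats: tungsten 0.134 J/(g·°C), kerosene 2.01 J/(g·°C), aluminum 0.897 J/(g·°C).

With ΣQ=0 the equilibrium temperature is the m·c-weighted mean:
T_f = (93.26*335 + 773.85*38.9 + 210.8*38.9) / (93.26 + 773.85 + 210.8)
    = 69546 / 1077.9 ≈ 64.52 °C

T_f ≈ 64.5 °C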